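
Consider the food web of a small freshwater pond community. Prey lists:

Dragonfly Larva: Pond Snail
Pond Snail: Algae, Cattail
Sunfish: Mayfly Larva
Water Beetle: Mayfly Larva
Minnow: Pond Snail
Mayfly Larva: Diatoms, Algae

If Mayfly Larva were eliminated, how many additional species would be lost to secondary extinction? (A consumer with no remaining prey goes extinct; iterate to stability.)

Remove Mayfly Larva.
Round 1: Water Beetle (all prey gone), Sunfish (all prey gone) → extinct.
No further losses. Total secondary extinctions: 2.

2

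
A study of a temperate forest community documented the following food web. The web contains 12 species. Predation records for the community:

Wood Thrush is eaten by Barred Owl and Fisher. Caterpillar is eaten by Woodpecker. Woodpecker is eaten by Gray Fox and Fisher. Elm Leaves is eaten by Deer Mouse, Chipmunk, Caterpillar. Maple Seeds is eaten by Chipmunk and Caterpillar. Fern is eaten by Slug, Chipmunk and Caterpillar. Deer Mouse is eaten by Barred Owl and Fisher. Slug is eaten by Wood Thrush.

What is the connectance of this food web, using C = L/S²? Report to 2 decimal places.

The web has S = 12 species and L = 16 feeding links.
C = L / S² = 16 / 144 = 0.1111 ≈ 0.11.

C = 0.11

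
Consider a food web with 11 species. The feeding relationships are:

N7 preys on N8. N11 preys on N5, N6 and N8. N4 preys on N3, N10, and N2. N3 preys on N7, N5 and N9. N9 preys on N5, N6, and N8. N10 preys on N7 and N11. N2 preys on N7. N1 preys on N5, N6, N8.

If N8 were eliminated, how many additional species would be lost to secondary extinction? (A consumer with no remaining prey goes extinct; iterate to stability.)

Remove N8.
Round 1: N7 (all prey gone) → extinct.
Round 2: N2 (all prey gone) → extinct.
No further losses. Total secondary extinctions: 2.

2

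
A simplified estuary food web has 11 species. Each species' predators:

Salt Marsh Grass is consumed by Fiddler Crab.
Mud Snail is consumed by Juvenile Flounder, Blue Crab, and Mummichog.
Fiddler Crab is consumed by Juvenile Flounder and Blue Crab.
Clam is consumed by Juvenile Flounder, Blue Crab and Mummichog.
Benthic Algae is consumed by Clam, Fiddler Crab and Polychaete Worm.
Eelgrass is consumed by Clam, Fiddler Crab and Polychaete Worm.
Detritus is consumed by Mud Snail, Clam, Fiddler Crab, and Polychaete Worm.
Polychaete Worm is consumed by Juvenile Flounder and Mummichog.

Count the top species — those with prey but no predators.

3

Top species (has prey, but nothing eats it): Blue Crab, Mummichog, Juvenile Flounder.
Count: 3.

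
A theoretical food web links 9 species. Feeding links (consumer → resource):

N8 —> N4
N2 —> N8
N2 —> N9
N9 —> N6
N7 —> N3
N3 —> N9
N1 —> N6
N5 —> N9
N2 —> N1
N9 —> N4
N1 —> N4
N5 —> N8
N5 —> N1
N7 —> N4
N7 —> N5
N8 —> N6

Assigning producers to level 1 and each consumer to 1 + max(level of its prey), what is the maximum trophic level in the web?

Producers (level 1): N6, N4.
N6 → N9 → N3 → N7 gives N7 level 4.
No species has a prey at level 4, so no species reaches level 5.

4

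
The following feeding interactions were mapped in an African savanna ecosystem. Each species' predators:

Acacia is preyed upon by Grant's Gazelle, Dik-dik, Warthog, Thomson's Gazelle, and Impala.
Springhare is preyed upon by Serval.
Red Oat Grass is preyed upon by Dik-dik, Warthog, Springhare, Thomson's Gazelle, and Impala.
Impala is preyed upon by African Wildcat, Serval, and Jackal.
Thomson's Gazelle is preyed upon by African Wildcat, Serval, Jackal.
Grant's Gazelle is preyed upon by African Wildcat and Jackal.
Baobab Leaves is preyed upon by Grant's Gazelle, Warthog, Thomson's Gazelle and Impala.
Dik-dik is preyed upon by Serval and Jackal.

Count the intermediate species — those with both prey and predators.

Intermediate species (has both prey and predators): Dik-dik, Springhare, Thomson's Gazelle, Grant's Gazelle, Impala.
Count: 5.

5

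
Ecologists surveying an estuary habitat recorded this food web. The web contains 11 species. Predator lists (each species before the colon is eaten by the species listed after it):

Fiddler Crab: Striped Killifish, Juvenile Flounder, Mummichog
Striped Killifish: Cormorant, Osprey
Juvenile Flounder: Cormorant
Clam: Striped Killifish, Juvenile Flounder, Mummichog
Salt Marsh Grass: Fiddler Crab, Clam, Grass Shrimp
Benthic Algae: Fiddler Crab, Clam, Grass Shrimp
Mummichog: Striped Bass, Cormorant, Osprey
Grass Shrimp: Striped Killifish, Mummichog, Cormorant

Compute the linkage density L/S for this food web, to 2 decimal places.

There are L = 21 links among S = 11 species.
L/S = 21/11 = 1.9091 ≈ 1.91.

L/S = 1.91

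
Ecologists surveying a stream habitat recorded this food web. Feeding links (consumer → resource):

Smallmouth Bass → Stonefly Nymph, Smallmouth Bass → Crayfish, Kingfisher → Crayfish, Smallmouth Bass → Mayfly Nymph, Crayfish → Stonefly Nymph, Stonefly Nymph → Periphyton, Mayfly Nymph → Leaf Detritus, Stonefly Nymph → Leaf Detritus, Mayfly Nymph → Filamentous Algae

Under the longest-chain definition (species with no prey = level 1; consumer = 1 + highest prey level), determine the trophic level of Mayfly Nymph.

Leaf Detritus has no prey (basal) → level 1.
Mayfly Nymph eats Leaf Detritus (level 1); other prey at levels: Filamentous Algae 1 → level 2.

Trophic level 2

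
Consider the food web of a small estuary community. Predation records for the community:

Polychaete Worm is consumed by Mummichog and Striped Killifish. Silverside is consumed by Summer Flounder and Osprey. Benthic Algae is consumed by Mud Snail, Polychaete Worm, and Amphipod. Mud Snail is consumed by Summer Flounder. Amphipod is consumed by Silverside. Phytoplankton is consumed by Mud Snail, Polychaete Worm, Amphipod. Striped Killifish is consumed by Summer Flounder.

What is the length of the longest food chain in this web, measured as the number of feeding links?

3 links

One longest chain: Benthic Algae → Amphipod → Silverside → Osprey.
It has 4 species and 3 links.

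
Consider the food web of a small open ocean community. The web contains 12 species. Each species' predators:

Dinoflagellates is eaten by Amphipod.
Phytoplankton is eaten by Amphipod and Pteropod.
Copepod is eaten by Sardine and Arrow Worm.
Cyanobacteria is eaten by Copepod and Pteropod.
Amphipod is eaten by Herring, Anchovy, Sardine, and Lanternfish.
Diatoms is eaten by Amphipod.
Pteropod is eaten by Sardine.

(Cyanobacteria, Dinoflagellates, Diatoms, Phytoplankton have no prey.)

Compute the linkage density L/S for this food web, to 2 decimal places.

L/S = 1.08

There are L = 13 links among S = 12 species.
L/S = 13/12 = 1.0833 ≈ 1.08.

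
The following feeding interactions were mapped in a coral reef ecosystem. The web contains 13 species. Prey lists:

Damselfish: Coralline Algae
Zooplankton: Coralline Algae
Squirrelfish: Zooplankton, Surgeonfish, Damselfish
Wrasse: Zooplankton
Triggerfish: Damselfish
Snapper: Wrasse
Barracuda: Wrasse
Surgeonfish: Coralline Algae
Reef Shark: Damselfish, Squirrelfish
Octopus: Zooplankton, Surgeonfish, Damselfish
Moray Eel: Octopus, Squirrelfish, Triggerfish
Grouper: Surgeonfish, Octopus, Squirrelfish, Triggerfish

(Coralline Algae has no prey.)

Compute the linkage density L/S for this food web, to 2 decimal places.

There are L = 22 links among S = 13 species.
L/S = 22/13 = 1.6923 ≈ 1.69.

L/S = 1.69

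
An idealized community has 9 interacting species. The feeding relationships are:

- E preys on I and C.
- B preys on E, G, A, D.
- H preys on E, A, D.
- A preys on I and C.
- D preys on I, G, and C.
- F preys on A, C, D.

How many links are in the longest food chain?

One longest chain: C → A → H.
It has 3 species and 2 links.

2 links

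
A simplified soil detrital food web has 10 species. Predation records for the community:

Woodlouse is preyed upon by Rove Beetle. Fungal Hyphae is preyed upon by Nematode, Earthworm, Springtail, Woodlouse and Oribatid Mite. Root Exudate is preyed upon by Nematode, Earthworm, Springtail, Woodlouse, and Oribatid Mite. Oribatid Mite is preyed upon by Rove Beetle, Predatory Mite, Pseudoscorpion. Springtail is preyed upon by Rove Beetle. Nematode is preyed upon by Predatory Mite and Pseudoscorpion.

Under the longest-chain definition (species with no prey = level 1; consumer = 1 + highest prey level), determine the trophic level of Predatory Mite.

Trophic level 3

Fungal Hyphae has no prey (basal) → level 1.
Oribatid Mite eats Fungal Hyphae (level 1); other prey at levels: Root Exudate 1 → level 2.
Predatory Mite eats Oribatid Mite (level 2); other prey at levels: Nematode 2 → level 3.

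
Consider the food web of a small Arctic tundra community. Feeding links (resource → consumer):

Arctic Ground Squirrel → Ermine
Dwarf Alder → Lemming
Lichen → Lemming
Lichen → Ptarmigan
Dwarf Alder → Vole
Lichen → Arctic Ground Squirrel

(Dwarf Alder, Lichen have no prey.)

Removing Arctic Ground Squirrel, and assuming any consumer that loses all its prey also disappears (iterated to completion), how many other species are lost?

Remove Arctic Ground Squirrel.
Round 1: Ermine (all prey gone) → extinct.
No further losses. Total secondary extinctions: 1.

1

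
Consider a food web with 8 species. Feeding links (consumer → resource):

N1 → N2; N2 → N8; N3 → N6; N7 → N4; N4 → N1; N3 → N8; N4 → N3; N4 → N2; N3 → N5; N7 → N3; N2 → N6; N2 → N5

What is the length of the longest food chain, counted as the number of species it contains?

5 species

One longest chain: N8 → N2 → N1 → N4 → N7.
It has 5 species and 4 links.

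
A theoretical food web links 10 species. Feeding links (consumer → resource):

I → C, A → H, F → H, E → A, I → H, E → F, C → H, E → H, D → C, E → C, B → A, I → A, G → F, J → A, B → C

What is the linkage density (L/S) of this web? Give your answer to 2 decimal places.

L/S = 1.50

There are L = 15 links among S = 10 species.
L/S = 15/10 = 1.5000 ≈ 1.50.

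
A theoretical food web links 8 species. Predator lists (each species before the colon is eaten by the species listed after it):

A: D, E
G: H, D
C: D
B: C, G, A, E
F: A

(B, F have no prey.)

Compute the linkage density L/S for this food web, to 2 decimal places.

L/S = 1.25

There are L = 10 links among S = 8 species.
L/S = 10/8 = 1.2500 ≈ 1.25.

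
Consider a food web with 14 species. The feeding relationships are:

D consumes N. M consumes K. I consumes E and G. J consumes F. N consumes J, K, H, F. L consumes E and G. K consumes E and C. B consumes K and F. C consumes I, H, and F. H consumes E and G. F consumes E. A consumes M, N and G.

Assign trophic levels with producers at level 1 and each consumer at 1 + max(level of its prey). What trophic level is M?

Trophic level 5

E is a producer → level 1.
I eats E (level 1); other prey at levels: G 1 → level 2.
C eats I (level 2); other prey at levels: H 2, F 2 → level 3.
K eats C (level 3); other prey at levels: E 1 → level 4.
M eats K → level 5.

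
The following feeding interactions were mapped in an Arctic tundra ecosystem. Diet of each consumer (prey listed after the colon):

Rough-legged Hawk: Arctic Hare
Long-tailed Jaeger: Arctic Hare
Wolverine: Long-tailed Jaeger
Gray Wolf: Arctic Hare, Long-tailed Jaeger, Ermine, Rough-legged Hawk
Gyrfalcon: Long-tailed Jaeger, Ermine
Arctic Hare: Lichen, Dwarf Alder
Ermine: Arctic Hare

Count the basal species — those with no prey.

2

Basal species (no prey listed): Lichen, Dwarf Alder.
Count: 2.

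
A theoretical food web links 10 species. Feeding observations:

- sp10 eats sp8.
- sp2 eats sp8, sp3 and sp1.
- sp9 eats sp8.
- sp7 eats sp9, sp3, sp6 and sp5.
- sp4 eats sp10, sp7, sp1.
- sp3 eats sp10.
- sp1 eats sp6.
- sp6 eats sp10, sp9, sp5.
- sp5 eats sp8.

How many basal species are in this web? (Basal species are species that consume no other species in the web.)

Basal species (no prey listed): sp8.
Count: 1.

1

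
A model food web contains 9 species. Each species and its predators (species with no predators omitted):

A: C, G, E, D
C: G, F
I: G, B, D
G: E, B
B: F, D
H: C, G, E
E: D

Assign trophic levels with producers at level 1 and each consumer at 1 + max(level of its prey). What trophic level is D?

Trophic level 5

H is a producer → level 1.
C eats H (level 1); other prey at levels: A 1 → level 2.
G eats C (level 2); other prey at levels: H 1, I 1, A 1 → level 3.
E eats G (level 3); other prey at levels: H 1, A 1 → level 4.
D eats E (level 4); other prey at levels: I 1, A 1, B 4 → level 5.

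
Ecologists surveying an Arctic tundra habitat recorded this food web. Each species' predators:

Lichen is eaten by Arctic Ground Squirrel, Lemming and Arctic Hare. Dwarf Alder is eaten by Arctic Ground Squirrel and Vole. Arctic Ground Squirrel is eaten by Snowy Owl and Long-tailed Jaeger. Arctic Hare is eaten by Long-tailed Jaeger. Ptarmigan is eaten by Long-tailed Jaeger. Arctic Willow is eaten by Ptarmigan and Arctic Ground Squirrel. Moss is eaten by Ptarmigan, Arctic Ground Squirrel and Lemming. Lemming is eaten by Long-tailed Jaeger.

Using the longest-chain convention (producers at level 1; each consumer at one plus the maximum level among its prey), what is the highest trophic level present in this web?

Producers (level 1): Moss, Dwarf Alder, Lichen, Arctic Willow.
Lichen → Arctic Hare → Long-tailed Jaeger gives Long-tailed Jaeger level 3.
No species has a prey at level 3, so no species reaches level 4.

3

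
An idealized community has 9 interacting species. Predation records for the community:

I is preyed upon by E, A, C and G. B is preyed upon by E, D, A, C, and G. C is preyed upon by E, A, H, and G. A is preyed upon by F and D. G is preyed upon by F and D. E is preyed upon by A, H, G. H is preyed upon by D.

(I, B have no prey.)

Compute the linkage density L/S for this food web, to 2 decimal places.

There are L = 21 links among S = 9 species.
L/S = 21/9 = 2.3333 ≈ 2.33.

L/S = 2.33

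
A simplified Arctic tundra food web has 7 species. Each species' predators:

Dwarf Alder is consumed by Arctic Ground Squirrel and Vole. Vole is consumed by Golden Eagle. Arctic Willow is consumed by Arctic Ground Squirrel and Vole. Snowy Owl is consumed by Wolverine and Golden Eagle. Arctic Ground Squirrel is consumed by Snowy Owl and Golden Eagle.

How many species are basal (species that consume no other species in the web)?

Basal species (no prey listed): Dwarf Alder, Arctic Willow.
Count: 2.

2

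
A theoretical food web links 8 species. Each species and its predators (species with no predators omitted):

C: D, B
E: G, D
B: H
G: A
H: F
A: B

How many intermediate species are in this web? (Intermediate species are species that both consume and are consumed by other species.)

4

Intermediate species (has both prey and predators): G, A, B, H.
Count: 4.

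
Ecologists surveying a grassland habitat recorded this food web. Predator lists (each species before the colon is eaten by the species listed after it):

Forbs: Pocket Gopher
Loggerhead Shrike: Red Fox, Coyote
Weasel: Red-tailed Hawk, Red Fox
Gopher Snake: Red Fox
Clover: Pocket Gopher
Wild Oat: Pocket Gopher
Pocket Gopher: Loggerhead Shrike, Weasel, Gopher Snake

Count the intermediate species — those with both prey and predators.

4

Intermediate species (has both prey and predators): Pocket Gopher, Loggerhead Shrike, Weasel, Gopher Snake.
Count: 4.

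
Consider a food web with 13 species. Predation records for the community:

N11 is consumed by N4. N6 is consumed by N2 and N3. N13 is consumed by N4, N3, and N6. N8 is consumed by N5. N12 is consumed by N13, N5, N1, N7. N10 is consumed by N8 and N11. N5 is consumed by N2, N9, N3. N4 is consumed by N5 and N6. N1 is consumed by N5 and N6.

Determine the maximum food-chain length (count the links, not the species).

One longest chain: N12 → N13 → N4 → N5 → N9.
It has 5 species and 4 links.

4 links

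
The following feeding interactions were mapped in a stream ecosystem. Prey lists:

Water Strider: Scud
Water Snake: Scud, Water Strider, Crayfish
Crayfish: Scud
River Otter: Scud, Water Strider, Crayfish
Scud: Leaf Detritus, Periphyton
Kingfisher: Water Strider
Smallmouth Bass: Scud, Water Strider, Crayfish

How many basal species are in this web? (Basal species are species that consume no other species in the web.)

2

Basal species (no prey listed): Leaf Detritus, Periphyton.
Count: 2.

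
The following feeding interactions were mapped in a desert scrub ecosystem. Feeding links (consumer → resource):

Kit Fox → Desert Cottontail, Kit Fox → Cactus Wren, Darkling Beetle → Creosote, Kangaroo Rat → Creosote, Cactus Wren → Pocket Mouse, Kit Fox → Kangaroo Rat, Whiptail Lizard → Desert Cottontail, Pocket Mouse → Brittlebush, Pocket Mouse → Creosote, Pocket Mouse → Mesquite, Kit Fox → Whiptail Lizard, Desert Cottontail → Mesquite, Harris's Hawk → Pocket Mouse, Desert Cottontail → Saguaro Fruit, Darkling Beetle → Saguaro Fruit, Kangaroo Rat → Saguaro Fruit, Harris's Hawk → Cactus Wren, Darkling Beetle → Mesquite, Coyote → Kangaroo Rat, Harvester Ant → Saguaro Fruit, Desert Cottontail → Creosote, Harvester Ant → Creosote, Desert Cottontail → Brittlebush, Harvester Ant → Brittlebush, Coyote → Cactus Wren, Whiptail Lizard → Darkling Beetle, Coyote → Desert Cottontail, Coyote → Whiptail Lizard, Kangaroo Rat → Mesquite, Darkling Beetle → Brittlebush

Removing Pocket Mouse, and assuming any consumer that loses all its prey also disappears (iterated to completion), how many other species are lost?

Remove Pocket Mouse.
Round 1: Cactus Wren (all prey gone) → extinct.
Round 2: Harris's Hawk (all prey gone) → extinct.
No further losses. Total secondary extinctions: 2.

2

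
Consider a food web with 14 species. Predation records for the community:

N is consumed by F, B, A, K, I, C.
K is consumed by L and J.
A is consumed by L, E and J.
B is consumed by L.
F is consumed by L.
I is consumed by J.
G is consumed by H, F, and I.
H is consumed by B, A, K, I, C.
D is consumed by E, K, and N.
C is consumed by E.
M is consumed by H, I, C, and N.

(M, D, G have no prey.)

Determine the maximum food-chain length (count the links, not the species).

3 links

One longest chain: M → N → A → L.
It has 4 species and 3 links.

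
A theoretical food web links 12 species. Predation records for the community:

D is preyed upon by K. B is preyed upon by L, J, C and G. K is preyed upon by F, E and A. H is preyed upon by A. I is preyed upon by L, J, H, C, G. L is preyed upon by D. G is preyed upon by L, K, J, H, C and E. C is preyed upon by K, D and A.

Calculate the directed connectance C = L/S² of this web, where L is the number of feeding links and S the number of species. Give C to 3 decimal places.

C = 0.167

The web has S = 12 species and L = 24 feeding links.
C = L / S² = 24 / 144 = 0.1667 ≈ 0.167.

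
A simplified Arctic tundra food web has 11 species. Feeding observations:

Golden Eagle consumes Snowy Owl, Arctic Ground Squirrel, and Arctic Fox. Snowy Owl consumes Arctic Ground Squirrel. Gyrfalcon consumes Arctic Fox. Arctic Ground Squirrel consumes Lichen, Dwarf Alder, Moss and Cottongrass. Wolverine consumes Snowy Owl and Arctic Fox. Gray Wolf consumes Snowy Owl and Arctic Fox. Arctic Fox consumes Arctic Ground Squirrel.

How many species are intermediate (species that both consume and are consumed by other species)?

Intermediate species (has both prey and predators): Arctic Ground Squirrel, Arctic Fox, Snowy Owl.
Count: 3.

3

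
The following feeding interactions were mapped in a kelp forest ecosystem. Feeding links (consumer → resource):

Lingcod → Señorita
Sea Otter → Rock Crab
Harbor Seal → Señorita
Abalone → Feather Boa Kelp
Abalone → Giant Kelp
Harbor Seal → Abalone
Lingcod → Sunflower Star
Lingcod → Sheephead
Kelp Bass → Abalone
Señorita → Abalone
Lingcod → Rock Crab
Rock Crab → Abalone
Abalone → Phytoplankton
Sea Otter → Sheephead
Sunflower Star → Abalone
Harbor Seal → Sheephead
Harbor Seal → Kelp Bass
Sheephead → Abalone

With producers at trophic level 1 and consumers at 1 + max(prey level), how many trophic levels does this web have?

Producers (level 1): Feather Boa Kelp, Giant Kelp, Phytoplankton.
Feather Boa Kelp → Abalone → Rock Crab → Sea Otter gives Sea Otter level 4.
No species has a prey at level 4, so no species reaches level 5.

4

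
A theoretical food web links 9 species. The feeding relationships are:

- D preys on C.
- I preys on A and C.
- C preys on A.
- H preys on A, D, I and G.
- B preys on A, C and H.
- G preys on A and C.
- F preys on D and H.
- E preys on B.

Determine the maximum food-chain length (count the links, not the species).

5 links

One longest chain: A → C → I → H → B → E.
It has 6 species and 5 links.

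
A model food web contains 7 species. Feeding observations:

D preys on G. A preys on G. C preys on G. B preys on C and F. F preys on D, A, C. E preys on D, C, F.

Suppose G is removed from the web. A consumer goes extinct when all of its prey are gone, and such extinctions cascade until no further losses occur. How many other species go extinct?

6

Remove G.
Round 1: C (all prey gone), A (all prey gone), D (all prey gone) → extinct.
Round 2: F (all prey gone) → extinct.
Round 3: B (all prey gone), E (all prey gone) → extinct.
No further losses. Total secondary extinctions: 6.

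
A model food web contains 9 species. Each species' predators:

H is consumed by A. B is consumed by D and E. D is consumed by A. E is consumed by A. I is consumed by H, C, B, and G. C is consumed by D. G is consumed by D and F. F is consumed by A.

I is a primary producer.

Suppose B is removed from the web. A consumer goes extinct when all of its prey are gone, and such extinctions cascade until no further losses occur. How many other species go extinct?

1

Remove B.
Round 1: E (all prey gone) → extinct.
No further losses. Total secondary extinctions: 1.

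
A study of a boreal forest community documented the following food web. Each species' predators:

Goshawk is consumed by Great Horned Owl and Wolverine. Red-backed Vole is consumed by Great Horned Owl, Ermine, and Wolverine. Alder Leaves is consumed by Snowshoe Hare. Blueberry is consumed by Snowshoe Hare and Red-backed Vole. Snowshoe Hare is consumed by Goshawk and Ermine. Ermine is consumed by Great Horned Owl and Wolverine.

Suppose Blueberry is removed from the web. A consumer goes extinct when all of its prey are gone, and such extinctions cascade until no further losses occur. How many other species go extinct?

Remove Blueberry.
Round 1: Red-backed Vole (all prey gone) → extinct.
No further losses. Total secondary extinctions: 1.

1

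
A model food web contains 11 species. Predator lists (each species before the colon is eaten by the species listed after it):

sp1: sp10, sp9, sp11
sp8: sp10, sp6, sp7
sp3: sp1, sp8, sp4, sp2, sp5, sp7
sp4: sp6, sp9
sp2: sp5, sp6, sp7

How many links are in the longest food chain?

2 links

One longest chain: sp3 → sp2 → sp5.
It has 3 species and 2 links.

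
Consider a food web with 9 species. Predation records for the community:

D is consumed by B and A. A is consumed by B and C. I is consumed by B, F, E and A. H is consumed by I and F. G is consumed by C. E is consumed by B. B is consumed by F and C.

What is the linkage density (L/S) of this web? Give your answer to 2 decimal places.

L/S = 1.56

There are L = 14 links among S = 9 species.
L/S = 14/9 = 1.5556 ≈ 1.56.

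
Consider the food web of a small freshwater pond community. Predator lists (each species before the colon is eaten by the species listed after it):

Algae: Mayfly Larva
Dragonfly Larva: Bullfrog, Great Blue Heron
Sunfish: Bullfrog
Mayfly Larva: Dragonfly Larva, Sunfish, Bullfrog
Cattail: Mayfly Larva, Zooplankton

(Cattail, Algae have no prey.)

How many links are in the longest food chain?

One longest chain: Cattail → Mayfly Larva → Dragonfly Larva → Bullfrog.
It has 4 species and 3 links.

3 links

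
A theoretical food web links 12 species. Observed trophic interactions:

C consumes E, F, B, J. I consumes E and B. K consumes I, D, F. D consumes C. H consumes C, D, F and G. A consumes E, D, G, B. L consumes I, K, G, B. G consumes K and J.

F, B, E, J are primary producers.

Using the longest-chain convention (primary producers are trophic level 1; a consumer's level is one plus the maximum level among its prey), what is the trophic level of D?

F is a producer → level 1.
C eats F (level 1); other prey at levels: B 1, E 1, J 1 → level 2.
D eats C → level 3.

Trophic level 3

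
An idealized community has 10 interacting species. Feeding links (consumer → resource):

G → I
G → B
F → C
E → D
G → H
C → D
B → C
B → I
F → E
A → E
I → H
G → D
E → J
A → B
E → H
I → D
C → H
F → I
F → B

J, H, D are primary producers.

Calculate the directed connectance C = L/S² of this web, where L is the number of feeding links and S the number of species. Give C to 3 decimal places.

C = 0.190

The web has S = 10 species and L = 19 feeding links.
C = L / S² = 19 / 100 = 0.1900 ≈ 0.190.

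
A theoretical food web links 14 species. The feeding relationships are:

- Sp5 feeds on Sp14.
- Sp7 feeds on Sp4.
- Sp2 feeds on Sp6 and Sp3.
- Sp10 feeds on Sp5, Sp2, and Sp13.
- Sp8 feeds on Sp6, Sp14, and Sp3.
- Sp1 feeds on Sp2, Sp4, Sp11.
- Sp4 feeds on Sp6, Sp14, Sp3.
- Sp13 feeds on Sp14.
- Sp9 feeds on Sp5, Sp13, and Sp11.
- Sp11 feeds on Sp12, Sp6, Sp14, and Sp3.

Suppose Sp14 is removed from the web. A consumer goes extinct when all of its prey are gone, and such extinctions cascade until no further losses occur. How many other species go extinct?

2

Remove Sp14.
Round 1: Sp13 (all prey gone), Sp5 (all prey gone) → extinct.
No further losses. Total secondary extinctions: 2.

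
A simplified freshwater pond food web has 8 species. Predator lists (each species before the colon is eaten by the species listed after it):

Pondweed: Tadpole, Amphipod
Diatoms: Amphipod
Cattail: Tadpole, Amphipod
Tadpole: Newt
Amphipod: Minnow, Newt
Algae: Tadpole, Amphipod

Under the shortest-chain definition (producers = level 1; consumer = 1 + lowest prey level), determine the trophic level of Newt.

Trophic level 3

Algae is a producer → level 1.
Tadpole eats Algae → level 2.
Newt eats Tadpole → level 3.
No prey of Newt is below level 2, so 3 is the minimum.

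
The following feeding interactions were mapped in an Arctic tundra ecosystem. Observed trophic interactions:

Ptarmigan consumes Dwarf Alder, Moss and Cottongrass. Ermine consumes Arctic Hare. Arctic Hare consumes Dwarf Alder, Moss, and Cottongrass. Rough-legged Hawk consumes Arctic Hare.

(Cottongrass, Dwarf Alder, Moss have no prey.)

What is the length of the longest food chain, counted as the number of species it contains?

One longest chain: Cottongrass → Arctic Hare → Ermine.
It has 3 species and 2 links.

3 species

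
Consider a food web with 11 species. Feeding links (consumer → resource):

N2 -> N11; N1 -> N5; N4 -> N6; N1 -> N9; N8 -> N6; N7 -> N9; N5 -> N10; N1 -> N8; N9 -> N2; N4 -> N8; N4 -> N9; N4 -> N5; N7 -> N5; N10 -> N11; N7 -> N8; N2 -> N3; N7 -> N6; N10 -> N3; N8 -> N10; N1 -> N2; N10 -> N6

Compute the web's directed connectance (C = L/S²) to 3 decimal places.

C = 0.174

The web has S = 11 species and L = 21 feeding links.
C = L / S² = 21 / 121 = 0.1736 ≈ 0.174.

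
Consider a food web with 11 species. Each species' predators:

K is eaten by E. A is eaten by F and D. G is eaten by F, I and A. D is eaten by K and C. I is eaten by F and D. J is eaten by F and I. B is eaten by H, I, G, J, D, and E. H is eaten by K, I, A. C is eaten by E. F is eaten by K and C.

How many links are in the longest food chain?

One longest chain: B → G → I → D → C → E.
It has 6 species and 5 links.

5 links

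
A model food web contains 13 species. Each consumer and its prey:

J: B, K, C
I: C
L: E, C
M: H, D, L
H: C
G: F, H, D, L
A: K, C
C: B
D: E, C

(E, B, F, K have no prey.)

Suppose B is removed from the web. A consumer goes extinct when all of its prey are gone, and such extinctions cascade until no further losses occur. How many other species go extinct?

Remove B.
Round 1: C (all prey gone) → extinct.
Round 2: H (all prey gone), I (all prey gone) → extinct.
No further losses. Total secondary extinctions: 3.

3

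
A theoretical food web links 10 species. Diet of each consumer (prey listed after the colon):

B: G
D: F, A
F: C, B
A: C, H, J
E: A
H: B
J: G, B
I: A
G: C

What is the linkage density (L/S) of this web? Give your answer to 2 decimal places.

There are L = 14 links among S = 10 species.
L/S = 14/10 = 1.4000 ≈ 1.40.

L/S = 1.40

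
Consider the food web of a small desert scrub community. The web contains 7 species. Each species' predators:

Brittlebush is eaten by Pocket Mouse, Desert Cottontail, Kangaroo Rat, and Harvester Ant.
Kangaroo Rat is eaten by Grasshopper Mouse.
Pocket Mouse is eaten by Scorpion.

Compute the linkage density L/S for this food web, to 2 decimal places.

L/S = 0.86

There are L = 6 links among S = 7 species.
L/S = 6/7 = 0.8571 ≈ 0.86.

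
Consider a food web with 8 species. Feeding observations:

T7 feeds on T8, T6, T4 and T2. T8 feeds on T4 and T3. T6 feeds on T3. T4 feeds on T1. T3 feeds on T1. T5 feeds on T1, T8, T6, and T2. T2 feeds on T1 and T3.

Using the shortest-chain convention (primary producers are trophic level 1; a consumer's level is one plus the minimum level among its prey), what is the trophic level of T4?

T1 is a producer → level 1.
T4 eats T1 → level 2.

Trophic level 2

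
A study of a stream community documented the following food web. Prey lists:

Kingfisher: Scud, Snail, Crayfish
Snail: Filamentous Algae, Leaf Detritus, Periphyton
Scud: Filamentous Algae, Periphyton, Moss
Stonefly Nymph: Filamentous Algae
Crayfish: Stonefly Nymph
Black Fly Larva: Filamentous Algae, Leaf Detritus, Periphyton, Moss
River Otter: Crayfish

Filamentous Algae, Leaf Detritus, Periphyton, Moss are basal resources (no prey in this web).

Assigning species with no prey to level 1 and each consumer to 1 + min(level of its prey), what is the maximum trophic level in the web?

Basal resources (level 1): Filamentous Algae, Leaf Detritus, Periphyton, Moss.
Following each consumer down to its lowest-level prey: Filamentous Algae → Stonefly Nymph → Crayfish → River Otter (levels 1 through 4).
All prey of River Otter (Crayfish 3) are at level 3 or above, so River Otter is at level 1 + 3 = 4.
Every consumer has at least one prey at level 3 or below, so none exceeds level 4.

4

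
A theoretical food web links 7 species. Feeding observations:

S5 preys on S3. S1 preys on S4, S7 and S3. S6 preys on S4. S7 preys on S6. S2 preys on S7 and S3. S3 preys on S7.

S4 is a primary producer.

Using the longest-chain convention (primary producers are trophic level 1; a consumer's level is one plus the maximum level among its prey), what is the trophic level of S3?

S4 is a producer → level 1.
S6 eats S4 → level 2.
S7 eats S6 → level 3.
S3 eats S7 → level 4.

Trophic level 4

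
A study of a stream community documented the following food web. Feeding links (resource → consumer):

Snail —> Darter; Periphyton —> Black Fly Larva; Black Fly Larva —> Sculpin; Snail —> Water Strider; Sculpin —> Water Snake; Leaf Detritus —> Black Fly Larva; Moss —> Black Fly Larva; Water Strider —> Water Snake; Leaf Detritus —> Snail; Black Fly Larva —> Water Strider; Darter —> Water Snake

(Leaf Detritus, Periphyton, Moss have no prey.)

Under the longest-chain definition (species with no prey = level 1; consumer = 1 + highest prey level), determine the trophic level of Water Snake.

Leaf Detritus has no prey (basal) → level 1.
Black Fly Larva eats Leaf Detritus (level 1); other prey at levels: Periphyton 1, Moss 1 → level 2.
Sculpin eats Black Fly Larva → level 3.
Water Snake eats Sculpin (level 3); other prey at levels: Darter 3, Water Strider 3 → level 4.

Trophic level 4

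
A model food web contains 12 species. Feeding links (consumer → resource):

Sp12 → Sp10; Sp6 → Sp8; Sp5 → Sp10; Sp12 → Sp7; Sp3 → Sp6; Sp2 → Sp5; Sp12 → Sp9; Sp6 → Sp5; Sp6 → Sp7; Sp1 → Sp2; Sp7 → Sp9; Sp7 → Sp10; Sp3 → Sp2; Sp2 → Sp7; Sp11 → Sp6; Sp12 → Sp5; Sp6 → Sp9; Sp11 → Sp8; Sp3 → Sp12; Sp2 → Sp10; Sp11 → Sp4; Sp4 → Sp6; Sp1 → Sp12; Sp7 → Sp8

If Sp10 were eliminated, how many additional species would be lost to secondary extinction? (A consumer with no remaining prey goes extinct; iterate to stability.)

1

Remove Sp10.
Round 1: Sp5 (all prey gone) → extinct.
No further losses. Total secondary extinctions: 1.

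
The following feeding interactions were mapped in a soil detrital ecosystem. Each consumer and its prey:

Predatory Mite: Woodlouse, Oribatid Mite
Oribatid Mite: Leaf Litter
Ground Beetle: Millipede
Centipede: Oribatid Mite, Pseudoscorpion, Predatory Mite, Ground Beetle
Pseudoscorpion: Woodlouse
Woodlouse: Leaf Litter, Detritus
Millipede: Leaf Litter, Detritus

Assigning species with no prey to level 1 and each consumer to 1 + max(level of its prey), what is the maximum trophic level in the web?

4

Basal resources (level 1): Leaf Litter, Detritus.
Leaf Litter → Woodlouse → Pseudoscorpion → Centipede gives Centipede level 4.
No species has a prey at level 4, so no species reaches level 5.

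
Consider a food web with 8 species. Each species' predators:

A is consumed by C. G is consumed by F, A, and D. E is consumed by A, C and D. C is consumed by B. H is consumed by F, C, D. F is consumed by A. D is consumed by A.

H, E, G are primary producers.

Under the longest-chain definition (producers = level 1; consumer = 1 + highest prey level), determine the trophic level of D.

H is a producer → level 1.
D eats H (level 1); other prey at levels: E 1, G 1 → level 2.

Trophic level 2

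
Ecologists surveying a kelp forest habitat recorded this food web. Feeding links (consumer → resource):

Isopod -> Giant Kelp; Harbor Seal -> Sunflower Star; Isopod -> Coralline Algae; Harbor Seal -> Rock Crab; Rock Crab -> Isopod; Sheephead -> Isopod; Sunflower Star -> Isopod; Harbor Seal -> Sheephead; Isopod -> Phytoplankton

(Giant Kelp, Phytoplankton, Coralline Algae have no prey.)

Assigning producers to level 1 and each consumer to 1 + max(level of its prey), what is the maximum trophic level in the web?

4

Producers (level 1): Giant Kelp, Phytoplankton, Coralline Algae.
Giant Kelp → Isopod → Rock Crab → Harbor Seal gives Harbor Seal level 4.
No species has a prey at level 4, so no species reaches level 5.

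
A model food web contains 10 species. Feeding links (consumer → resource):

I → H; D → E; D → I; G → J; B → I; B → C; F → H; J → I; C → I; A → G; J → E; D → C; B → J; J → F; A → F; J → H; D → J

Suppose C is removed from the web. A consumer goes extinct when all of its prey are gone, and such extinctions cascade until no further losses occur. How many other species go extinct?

0

Remove C.
Every predator of it retains at least one other prey: B still has I, J; D still has E, I, J.
No consumer loses all prey, so no secondary extinctions occur.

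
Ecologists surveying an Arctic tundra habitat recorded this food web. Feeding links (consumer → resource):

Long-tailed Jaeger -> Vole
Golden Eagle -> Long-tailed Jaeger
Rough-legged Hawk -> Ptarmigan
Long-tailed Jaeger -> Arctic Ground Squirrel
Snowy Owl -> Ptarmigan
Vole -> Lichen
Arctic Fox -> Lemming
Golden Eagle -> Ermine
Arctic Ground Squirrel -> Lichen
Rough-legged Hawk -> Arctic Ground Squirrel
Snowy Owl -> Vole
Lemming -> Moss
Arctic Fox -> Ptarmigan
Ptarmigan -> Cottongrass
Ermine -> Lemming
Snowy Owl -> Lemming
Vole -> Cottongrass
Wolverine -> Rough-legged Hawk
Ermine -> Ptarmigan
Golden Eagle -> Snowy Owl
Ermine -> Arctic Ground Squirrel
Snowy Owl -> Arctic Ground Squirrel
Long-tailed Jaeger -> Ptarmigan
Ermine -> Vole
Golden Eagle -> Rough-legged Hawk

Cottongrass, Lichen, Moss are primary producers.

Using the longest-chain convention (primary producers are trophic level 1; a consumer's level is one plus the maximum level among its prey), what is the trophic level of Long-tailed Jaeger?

Trophic level 3

Cottongrass is a producer → level 1.
Ptarmigan eats Cottongrass → level 2.
Long-tailed Jaeger eats Ptarmigan (level 2); other prey at levels: Arctic Ground Squirrel 2, Vole 2 → level 3.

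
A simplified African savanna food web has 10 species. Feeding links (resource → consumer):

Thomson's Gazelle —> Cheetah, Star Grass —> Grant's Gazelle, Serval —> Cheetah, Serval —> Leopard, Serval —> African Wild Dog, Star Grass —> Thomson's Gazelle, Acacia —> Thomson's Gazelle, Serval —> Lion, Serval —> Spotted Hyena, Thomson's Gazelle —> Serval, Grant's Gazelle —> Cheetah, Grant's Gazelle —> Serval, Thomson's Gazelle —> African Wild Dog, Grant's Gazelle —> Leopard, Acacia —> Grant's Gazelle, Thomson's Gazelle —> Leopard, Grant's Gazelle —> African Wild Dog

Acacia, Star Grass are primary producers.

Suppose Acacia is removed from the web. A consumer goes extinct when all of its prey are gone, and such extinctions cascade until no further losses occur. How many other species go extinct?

Remove Acacia.
Every predator of it retains at least one other prey: Thomson's Gazelle still has Star Grass; Grant's Gazelle still has Star Grass.
No consumer loses all prey, so no secondary extinctions occur.

0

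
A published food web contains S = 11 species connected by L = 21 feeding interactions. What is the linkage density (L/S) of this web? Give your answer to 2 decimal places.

There are L = 21 links among S = 11 species.
L/S = 21/11 = 1.9091 ≈ 1.91.

L/S = 1.91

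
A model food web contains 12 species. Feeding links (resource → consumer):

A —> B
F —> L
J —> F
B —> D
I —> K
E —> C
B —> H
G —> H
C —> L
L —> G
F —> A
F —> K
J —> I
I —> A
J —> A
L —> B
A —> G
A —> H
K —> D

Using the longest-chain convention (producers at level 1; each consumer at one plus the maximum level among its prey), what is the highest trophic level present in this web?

5

Producers (level 1): J, E.
E → C → L → B → H gives H level 5.
No species has a prey at level 5, so no species reaches level 6.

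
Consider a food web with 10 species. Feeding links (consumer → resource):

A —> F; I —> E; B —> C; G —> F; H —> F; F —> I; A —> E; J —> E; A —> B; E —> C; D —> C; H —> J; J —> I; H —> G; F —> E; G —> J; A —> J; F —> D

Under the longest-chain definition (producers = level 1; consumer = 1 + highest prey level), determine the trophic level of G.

C is a producer → level 1.
E eats C → level 2.
I eats E → level 3.
J eats I (level 3); other prey at levels: E 2 → level 4.
G eats J (level 4); other prey at levels: F 4 → level 5.

Trophic level 5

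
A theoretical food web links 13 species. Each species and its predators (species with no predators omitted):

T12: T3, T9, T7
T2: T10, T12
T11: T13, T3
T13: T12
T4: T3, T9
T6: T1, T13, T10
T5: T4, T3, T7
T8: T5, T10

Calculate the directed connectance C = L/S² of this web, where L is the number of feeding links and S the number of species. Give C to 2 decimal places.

C = 0.11

The web has S = 13 species and L = 18 feeding links.
C = L / S² = 18 / 169 = 0.1065 ≈ 0.11.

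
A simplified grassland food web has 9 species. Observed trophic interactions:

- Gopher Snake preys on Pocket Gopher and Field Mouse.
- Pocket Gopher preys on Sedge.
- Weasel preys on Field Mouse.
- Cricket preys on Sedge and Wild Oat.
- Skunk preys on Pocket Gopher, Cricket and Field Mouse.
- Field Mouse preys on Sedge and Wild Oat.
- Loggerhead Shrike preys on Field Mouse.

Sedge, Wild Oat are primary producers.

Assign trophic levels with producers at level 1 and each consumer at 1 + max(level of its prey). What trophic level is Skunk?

Sedge is a producer → level 1.
Cricket eats Sedge (level 1); other prey at levels: Wild Oat 1 → level 2.
Skunk eats Cricket (level 2); other prey at levels: Pocket Gopher 2, Field Mouse 2 → level 3.

Trophic level 3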